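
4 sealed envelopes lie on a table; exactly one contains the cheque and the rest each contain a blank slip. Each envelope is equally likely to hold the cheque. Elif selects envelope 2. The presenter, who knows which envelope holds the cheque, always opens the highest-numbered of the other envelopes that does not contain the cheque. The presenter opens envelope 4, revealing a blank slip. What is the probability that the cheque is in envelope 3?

Consider each possible location of the cheque in turn.
If it is in any of envelopes 1, 2, and 3 (prior 1/4 each): envelope 4 is the highest-numbered option available, probability 1; weight (1/4)·1 = 1/4 each.
If it is in envelope 4 (prior 1/4): the presenter opened envelope 4, so this case is ruled out; weight (1/4)·0 = 0.
The weights sum to 3/4.
So P(the cheque in envelope 3 | the presenter opened envelope 4) = (1/4) / (3/4) = 1/3.

1/3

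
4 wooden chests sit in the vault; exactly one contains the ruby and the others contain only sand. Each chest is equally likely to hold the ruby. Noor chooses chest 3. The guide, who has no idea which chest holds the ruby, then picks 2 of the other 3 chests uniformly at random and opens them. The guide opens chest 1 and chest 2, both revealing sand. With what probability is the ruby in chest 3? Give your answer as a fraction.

Because the guide chose which chests to open without knowing where the ruby is, the choice is independent of the prize location. Learning that none of the 2 opened chests holds the ruby simply rules out those 2 locations and leaves the remaining 2 chests still equally likely by symmetry.
So P(the ruby in chest 3) = 1/2.

1/2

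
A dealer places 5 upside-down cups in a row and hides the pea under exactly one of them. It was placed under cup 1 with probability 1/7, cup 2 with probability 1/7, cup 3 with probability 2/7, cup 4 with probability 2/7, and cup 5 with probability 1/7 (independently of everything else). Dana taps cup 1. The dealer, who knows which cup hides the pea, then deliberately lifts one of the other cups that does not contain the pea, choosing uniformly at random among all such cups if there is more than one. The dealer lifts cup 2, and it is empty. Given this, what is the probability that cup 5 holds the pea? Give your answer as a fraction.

4/23

Condition on the true location of the pea.
If it is under cup 1 (prior 1/7): the dealer has 4 equally likely choices, so probability 1/4; weight (1/7)·(1/4) = 1/28.
If it is under cup 2 (prior 1/7): the dealer opened cup 2, so this case is ruled out; weight (1/7)·0 = 0.
If it is under either of cups 3 and 4 (prior 2/7 each): the dealer has 3 equally likely choices, so probability 1/3; weight (2/7)·(1/3) = 2/21 each.
If it is under cup 5 (prior 1/7): the dealer has 3 equally likely choices, so probability 1/3; weight (1/7)·(1/3) = 1/21.
The weights sum to 23/84.
So P(the pea under cup 5 | the dealer opened cup 2) = (1/21) / (23/84) = 4/23.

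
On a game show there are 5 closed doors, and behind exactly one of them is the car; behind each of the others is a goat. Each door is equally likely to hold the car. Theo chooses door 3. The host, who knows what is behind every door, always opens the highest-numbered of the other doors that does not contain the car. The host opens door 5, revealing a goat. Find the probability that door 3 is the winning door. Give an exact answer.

1/4

Apply Bayes' rule, conditioning on where the car actually is.
If it is behind any of doors 1, 2, 3, and 4 (prior 1/5 each): door 5 is the highest-numbered option available, probability 1; weight (1/5)·1 = 1/5 each.
If it is behind door 5 (prior 1/5): the host opened door 5, so this case is ruled out; weight (1/5)·0 = 0.
The weights sum to 4/5.
So P(the car behind door 3 | the host opened door 5) = (1/5) / (4/5) = 1/4.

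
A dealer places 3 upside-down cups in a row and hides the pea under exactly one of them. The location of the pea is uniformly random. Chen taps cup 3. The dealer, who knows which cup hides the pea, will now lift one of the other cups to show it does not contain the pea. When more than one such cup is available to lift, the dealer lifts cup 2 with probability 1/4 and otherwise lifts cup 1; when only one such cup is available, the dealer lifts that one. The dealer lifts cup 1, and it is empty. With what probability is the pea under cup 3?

Consider each possible location of the pea in turn.
If it is under cup 1 (prior 1/3): the dealer opened cup 1, so this case is ruled out; weight (1/3)·0 = 0.
If it is under cup 2 (prior 1/3): only cup 1 is available, probability 1; weight (1/3)·1 = 1/3.
If it is under cup 3 (prior 1/3): cup 2 is available but not opened, probability 3/4; weight (1/3)·(3/4) = 1/4.
The weights sum to 7/12.
So P(the pea under cup 3 | the dealer opened cup 1) = (1/4) / (7/12) = 3/7.

3/7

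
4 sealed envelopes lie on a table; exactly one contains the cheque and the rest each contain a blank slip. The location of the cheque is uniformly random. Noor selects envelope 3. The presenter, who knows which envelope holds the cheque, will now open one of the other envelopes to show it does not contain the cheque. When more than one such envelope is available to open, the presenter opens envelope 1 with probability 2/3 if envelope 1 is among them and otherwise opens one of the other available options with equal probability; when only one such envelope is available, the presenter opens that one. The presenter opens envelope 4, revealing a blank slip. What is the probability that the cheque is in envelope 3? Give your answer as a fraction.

Condition on the true location of the cheque.
If it is in envelope 1 (prior 1/4): envelope 1 holds the prize so is unavailable; the presenter chooses uniformly among the 2 others, probability 1/2; weight (1/4)·(1/2) = 1/8.
If it is in envelope 2 (prior 1/4): envelope 1 is available but not opened, probability 1/3; weight (1/4)·(1/3) = 1/12.
If it is in envelope 3 (prior 1/4): envelope 1 is available but not opened; envelope 4 gets probability (1 − 2/3)/2 = 1/6; weight (1/4)·(1/6) = 1/24.
If it is in envelope 4 (prior 1/4): the presenter opened envelope 4, so this case is ruled out; weight (1/4)·0 = 0.
The weights sum to 1/4.
So P(the cheque in envelope 3 | the presenter opened envelope 4) = (1/24) / (1/4) = 1/6.

1/6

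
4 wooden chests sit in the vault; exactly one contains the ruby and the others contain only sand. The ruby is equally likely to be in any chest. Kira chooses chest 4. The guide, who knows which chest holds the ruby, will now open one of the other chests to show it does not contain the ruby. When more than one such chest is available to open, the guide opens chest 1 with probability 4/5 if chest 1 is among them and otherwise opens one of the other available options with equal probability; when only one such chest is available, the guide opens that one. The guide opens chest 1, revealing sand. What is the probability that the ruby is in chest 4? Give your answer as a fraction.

1/3

Condition on the true location of the ruby.
If it is in chest 1 (prior 1/4): the guide opened chest 1, so this case is ruled out; weight (1/4)·0 = 0.
If it is in any of chests 2, 3, and 4 (prior 1/4 each): chest 1 is available, opened with probability 4/5; weight (1/4)·(4/5) = 1/5 each.
The weights sum to 3/5.
So P(the ruby in chest 4 | the guide opened chest 1) = (1/5) / (3/5) = 1/3.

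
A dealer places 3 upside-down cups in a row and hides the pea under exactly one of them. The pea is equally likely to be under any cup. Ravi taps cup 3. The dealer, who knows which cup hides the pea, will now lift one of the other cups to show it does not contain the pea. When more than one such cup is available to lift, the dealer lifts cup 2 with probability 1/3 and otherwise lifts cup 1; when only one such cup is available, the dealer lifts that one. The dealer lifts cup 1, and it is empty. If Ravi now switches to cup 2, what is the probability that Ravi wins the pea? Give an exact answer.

3/5

Consider each possible location of the pea in turn.
If it is under cup 1 (prior 1/3): the dealer opened cup 1, so this case is ruled out; weight (1/3)·0 = 0.
If it is under cup 2 (prior 1/3): only cup 1 is available, probability 1; weight (1/3)·1 = 1/3.
If it is under cup 3 (prior 1/3): cup 2 is available but not opened, probability 2/3; weight (1/3)·(2/3) = 2/9.
The weights sum to 5/9.
So P(the pea under cup 2 | the dealer opened cup 1) = (1/3) / (5/9) = 3/5.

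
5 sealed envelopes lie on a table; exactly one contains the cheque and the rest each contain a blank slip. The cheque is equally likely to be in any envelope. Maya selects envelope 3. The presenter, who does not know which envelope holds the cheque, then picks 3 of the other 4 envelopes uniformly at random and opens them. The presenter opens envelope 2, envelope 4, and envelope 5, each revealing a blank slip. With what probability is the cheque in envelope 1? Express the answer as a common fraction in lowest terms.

Apply Bayes' rule, conditioning on where the cheque actually is.
If it is in either of envelopes 1 and 3 (prior 1/5 each): the presenter picks exactly this set with probability 1/4 regardless, and none is the prize; weight (1/5)·(1/4) = 1/20 each.
If it is in any of envelopes 2, 4, and 5 (prior 1/5 each): that envelope was opened and seen not to hold the prize — ruled out; weight (1/5)·0 = 0 each.
The weights sum to 1/10.
So P(the cheque in envelope 1 | the presenter opened envelope 2, envelope 4, and envelope 5) = (1/20) / (1/10) = 1/2.

1/2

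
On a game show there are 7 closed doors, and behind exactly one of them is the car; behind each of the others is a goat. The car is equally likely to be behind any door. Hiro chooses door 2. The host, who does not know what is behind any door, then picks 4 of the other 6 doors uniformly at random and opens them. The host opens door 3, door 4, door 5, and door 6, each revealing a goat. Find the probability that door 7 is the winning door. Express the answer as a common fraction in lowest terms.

Because the host chose which doors to open without knowing where the car is, the choice is independent of the prize location. Learning that none of the 4 opened doors holds the car simply rules out those 4 locations and leaves the remaining 3 doors still equally likely by symmetry.
So P(the car behind door 7) = 1/3.

1/3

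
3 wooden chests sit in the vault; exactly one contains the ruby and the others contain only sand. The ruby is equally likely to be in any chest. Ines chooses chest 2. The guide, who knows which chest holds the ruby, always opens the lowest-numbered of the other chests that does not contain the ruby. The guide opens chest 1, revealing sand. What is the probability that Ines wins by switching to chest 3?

Consider each possible location of the ruby in turn.
If it is in chest 1 (prior 1/3): the guide opened chest 1, so this case is ruled out; weight (1/3)·0 = 0.
If it is in either of chests 2 and 3 (prior 1/3 each): chest 1 is the lowest-numbered option available, probability 1; weight (1/3)·1 = 1/3 each.
The weights sum to 2/3.
So P(the ruby in chest 3 | the guide opened chest 1) = (1/3) / (2/3) = 1/2.

1/2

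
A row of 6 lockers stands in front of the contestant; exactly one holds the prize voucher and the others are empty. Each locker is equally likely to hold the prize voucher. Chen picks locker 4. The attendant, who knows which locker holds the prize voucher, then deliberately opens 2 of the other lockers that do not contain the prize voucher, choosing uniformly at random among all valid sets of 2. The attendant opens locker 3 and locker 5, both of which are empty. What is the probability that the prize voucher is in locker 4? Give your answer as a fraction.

1/6

Apply Bayes' rule, conditioning on where the prize voucher actually is.
If it is in any of lockers 1, 2, and 6 (prior 1/6 each): the attendant has 6 equally likely choices, so probability 1/6; weight (1/6)·(1/6) = 1/36 each.
If it is in either of lockers 3 and 5 (prior 1/6 each): that locker was opened and seen not to hold the prize — ruled out; weight (1/6)·0 = 0 each.
If it is in locker 4 (prior 1/6): the attendant has 10 equally likely choices, so probability 1/10; weight (1/6)·(1/10) = 1/60.
The weights sum to 1/10.
So P(the prize voucher in locker 4 | the attendant opened locker 3 and locker 5) = (1/60) / (1/10) = 1/6.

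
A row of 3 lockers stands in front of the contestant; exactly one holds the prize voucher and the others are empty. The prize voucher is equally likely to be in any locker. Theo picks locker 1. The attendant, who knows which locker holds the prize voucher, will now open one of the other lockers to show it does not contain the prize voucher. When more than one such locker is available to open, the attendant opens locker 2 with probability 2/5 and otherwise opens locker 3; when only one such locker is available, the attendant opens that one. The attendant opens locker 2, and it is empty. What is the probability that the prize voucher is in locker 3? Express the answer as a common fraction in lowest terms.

Apply Bayes' rule, conditioning on where the prize voucher actually is.
If it is in locker 1 (prior 1/3): locker 2 is available, opened with probability 2/5; weight (1/3)·(2/5) = 2/15.
If it is in locker 2 (prior 1/3): the attendant opened locker 2, so this case is ruled out; weight (1/3)·0 = 0.
If it is in locker 3 (prior 1/3): only locker 2 is available, probability 1; weight (1/3)·1 = 1/3.
The weights sum to 7/15.
So P(the prize voucher in locker 3 | the attendant opened locker 2) = (1/3) / (7/15) = 5/7.

5/7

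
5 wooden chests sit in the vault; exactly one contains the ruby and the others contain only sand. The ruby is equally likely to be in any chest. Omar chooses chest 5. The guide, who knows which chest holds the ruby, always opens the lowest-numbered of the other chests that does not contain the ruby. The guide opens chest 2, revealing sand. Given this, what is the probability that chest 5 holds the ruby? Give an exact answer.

Apply Bayes' rule, conditioning on where the ruby actually is.
If it is in chest 1 (prior 1/5): chest 2 is the lowest-numbered option available, probability 1; weight (1/5)·1 = 1/5.
If it is in chest 2 (prior 1/5): the guide opened chest 2, so this case is ruled out; weight (1/5)·0 = 0.
If it is in any of chests 3, 4, and 5 (prior 1/5 each): the guide would have opened chest 1 instead, probability 0; weight (1/5)·0 = 0 each.
The weights sum to 1/5.
So P(the ruby in chest 5 | the guide opened chest 2) = 0 / (1/5) = 0.

0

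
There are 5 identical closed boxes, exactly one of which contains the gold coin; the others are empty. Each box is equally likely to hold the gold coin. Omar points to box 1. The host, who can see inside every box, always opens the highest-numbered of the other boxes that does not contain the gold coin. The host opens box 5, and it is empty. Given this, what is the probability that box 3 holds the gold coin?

1/4

Condition on the true location of the gold coin.
If it is in any of boxes 1, 2, 3, and 4 (prior 1/5 each): box 5 is the highest-numbered option available, probability 1; weight (1/5)·1 = 1/5 each.
If it is in box 5 (prior 1/5): the host opened box 5, so this case is ruled out; weight (1/5)·0 = 0.
The weights sum to 4/5.
So P(the gold coin in box 3 | the host opened box 5) = (1/5) / (4/5) = 1/4.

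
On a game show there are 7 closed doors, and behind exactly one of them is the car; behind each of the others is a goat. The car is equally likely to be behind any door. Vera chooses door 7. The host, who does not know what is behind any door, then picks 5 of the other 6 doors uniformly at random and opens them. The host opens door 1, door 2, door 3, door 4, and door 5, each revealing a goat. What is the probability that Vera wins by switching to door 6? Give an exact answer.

1/2

Apply Bayes' rule, conditioning on where the car actually is.
If it is behind any of doors 1, 2, 3, 4, and 5 (prior 1/7 each): that door was opened and seen not to hold the prize — ruled out; weight (1/7)·0 = 0 each.
If it is behind either of doors 6 and 7 (prior 1/7 each): the host picks exactly this set with probability 1/6 regardless, and none is the prize; weight (1/7)·(1/6) = 1/42 each.
The weights sum to 1/21.
So P(the car behind door 6 | the host opened door 1, door 2, door 3, door 4, and door 5) = (1/42) / (1/21) = 1/2.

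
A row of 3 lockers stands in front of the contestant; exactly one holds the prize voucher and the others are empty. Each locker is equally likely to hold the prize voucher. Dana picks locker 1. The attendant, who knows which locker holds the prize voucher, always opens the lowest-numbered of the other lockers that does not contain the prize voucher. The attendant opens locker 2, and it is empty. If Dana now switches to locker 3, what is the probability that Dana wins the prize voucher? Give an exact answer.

1/2

Consider each possible location of the prize voucher in turn.
If it is in either of lockers 1 and 3 (prior 1/3 each): locker 2 is the lowest-numbered option available, probability 1; weight (1/3)·1 = 1/3 each.
If it is in locker 2 (prior 1/3): the attendant opened locker 2, so this case is ruled out; weight (1/3)·0 = 0.
The weights sum to 2/3.
So P(the prize voucher in locker 3 | the attendant opened locker 2) = (1/3) / (2/3) = 1/2.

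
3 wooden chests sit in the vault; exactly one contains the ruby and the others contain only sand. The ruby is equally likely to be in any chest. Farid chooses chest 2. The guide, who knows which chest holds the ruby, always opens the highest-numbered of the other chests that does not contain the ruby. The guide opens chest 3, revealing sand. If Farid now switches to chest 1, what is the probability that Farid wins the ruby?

Apply Bayes' rule, conditioning on where the ruby actually is.
If it is in either of chests 1 and 2 (prior 1/3 each): chest 3 is the highest-numbered option available, probability 1; weight (1/3)·1 = 1/3 each.
If it is in chest 3 (prior 1/3): the guide opened chest 3, so this case is ruled out; weight (1/3)·0 = 0.
The weights sum to 2/3.
So P(the ruby in chest 1 | the guide opened chest 3) = (1/3) / (2/3) = 1/2.

1/2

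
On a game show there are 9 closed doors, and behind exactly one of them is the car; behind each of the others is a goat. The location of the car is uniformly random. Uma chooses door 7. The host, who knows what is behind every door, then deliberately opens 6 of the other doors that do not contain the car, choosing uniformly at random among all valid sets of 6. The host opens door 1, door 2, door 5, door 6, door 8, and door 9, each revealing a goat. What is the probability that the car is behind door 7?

1/9

Condition on the true location of the car.
If it is behind any of doors 1, 2, 5, 6, 8, and 9 (prior 1/9 each): that door was opened and seen not to hold the prize — ruled out; weight (1/9)·0 = 0 each.
If it is behind either of doors 3 and 4 (prior 1/9 each): the host has 7 equally likely choices, so probability 1/7; weight (1/9)·(1/7) = 1/63 each.
If it is behind door 7 (prior 1/9): the host has 28 equally likely choices, so probability 1/28; weight (1/9)·(1/28) = 1/252.
The weights sum to 1/28.
So P(the car behind door 7 | the host opened door 1, door 2, door 5, door 6, door 8, and door 9) = (1/252) / (1/28) = 1/9.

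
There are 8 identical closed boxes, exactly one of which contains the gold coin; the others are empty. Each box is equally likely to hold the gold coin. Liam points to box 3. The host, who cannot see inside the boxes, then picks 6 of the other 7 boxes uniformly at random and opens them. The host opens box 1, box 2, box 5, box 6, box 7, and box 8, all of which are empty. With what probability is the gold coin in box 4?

Because the host chose which boxes to open without knowing where the gold coin is, the choice is independent of the prize location. Learning that none of the 6 opened boxes holds the gold coin simply rules out those 6 locations and leaves the remaining 2 boxes still equally likely by symmetry.
So P(the gold coin in box 4) = 1/2.

1/2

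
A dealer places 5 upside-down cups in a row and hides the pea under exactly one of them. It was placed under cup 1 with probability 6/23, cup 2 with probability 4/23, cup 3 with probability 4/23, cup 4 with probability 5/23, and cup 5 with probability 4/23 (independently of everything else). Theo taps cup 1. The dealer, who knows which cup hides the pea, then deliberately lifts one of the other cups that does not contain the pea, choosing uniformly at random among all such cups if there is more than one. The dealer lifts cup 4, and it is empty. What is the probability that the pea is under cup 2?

Condition on the true location of the pea.
If it is under cup 1 (prior 6/23): the dealer has 4 equally likely choices, so probability 1/4; weight (6/23)·(1/4) = 3/46.
If it is under any of cups 2, 3, and 5 (prior 4/23 each): the dealer has 3 equally likely choices, so probability 1/3; weight (4/23)·(1/3) = 4/69 each.
If it is under cup 4 (prior 5/23): the dealer opened cup 4, so this case is ruled out; weight (5/23)·0 = 0.
The weights sum to 11/46.
So P(the pea under cup 2 | the dealer opened cup 4) = (4/69) / (11/46) = 8/33.

8/33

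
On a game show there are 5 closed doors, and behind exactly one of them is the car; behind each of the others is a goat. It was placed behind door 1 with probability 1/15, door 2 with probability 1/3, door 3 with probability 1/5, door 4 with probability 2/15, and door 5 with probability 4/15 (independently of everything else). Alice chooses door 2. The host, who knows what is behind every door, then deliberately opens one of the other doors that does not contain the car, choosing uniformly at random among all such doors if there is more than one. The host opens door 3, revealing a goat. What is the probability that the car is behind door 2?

Consider each possible location of the car in turn.
If it is behind door 1 (prior 1/15): the host has 3 equally likely choices, so probability 1/3; weight (1/15)·(1/3) = 1/45.
If it is behind door 2 (prior 1/3): the host has 4 equally likely choices, so probability 1/4; weight (1/3)·(1/4) = 1/12.
If it is behind door 3 (prior 1/5): the host opened door 3, so this case is ruled out; weight (1/5)·0 = 0.
If it is behind door 4 (prior 2/15): the host has 3 equally likely choices, so probability 1/3; weight (2/15)·(1/3) = 2/45.
If it is behind door 5 (prior 4/15): the host has 3 equally likely choices, so probability 1/3; weight (4/15)·(1/3) = 4/45.
The weights sum to 43/180.
So P(the car behind door 2 | the host opened door 3) = (1/12) / (43/180) = 15/43.

15/43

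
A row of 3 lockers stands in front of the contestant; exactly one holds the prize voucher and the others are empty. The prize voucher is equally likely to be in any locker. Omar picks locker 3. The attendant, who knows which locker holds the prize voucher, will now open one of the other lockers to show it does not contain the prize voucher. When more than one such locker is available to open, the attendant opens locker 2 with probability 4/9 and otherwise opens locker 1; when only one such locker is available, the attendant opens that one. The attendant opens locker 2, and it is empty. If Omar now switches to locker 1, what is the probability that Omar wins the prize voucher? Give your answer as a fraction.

Apply Bayes' rule, conditioning on where the prize voucher actually is.
If it is in locker 1 (prior 1/3): only locker 2 is available, probability 1; weight (1/3)·1 = 1/3.
If it is in locker 2 (prior 1/3): the attendant opened locker 2, so this case is ruled out; weight (1/3)·0 = 0.
If it is in locker 3 (prior 1/3): locker 2 is available, opened with probability 4/9; weight (1/3)·(4/9) = 4/27.
The weights sum to 13/27.
So P(the prize voucher in locker 1 | the attendant opened locker 2) = (1/3) / (13/27) = 9/13.

9/13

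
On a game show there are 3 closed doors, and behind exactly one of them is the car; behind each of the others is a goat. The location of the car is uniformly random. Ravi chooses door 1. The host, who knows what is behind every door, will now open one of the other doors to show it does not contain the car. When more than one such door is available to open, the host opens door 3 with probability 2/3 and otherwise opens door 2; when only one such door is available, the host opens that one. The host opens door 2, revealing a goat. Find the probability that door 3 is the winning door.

3/4

Apply Bayes' rule, conditioning on where the car actually is.
If it is behind door 1 (prior 1/3): door 3 is available but not opened, probability 1/3; weight (1/3)·(1/3) = 1/9.
If it is behind door 2 (prior 1/3): the host opened door 2, so this case is ruled out; weight (1/3)·0 = 0.
If it is behind door 3 (prior 1/3): only door 2 is available, probability 1; weight (1/3)·1 = 1/3.
The weights sum to 4/9.
So P(the car behind door 3 | the host opened door 2) = (1/3) / (4/9) = 3/4.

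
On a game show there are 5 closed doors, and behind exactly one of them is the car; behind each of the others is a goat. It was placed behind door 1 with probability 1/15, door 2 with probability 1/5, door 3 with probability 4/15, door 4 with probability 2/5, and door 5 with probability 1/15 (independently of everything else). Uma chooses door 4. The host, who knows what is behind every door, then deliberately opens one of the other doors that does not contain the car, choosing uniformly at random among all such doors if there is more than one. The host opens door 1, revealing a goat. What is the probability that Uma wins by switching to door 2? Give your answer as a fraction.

6/25

Condition on the true location of the car.
If it is behind door 1 (prior 1/15): the host opened door 1, so this case is ruled out; weight (1/15)·0 = 0.
If it is behind door 2 (prior 1/5): the host has 3 equally likely choices, so probability 1/3; weight (1/5)·(1/3) = 1/15.
If it is behind door 3 (prior 4/15): the host has 3 equally likely choices, so probability 1/3; weight (4/15)·(1/3) = 4/45.
If it is behind door 4 (prior 2/5): the host has 4 equally likely choices, so probability 1/4; weight (2/5)·(1/4) = 1/10.
If it is behind door 5 (prior 1/15): the host has 3 equally likely choices, so probability 1/3; weight (1/15)·(1/3) = 1/45.
The weights sum to 5/18.
So P(the car behind door 2 | the host opened door 1) = (1/15) / (5/18) = 6/25.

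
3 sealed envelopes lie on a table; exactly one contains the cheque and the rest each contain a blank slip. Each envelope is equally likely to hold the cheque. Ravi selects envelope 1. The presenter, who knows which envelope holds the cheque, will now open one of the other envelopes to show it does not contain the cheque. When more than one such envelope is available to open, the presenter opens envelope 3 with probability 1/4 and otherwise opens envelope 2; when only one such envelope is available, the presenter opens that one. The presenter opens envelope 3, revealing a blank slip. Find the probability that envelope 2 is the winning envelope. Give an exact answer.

4/5

Consider each possible location of the cheque in turn.
If it is in envelope 1 (prior 1/3): envelope 3 is available, opened with probability 1/4; weight (1/3)·(1/4) = 1/12.
If it is in envelope 2 (prior 1/3): only envelope 3 is available, probability 1; weight (1/3)·1 = 1/3.
If it is in envelope 3 (prior 1/3): the presenter opened envelope 3, so this case is ruled out; weight (1/3)·0 = 0.
The weights sum to 5/12.
So P(the cheque in envelope 2 | the presenter opened envelope 3) = (1/3) / (5/12) = 4/5.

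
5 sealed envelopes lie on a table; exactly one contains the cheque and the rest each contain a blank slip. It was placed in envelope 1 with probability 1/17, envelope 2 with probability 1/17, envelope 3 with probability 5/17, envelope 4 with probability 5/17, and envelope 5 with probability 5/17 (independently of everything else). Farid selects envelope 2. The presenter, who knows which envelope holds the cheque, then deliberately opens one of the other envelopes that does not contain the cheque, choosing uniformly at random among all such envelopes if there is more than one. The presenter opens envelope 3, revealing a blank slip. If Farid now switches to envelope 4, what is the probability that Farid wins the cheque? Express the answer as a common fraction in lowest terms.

Condition on the true location of the cheque.
If it is in envelope 1 (prior 1/17): the presenter has 3 equally likely choices, so probability 1/3; weight (1/17)·(1/3) = 1/51.
If it is in envelope 2 (prior 1/17): the presenter has 4 equally likely choices, so probability 1/4; weight (1/17)·(1/4) = 1/68.
If it is in envelope 3 (prior 5/17): the presenter opened envelope 3, so this case is ruled out; weight (5/17)·0 = 0.
If it is in either of envelopes 4 and 5 (prior 5/17 each): the presenter has 3 equally likely choices, so probability 1/3; weight (5/17)·(1/3) = 5/51 each.
The weights sum to 47/204.
So P(the cheque in envelope 4 | the presenter opened envelope 3) = (5/51) / (47/204) = 20/47.

20/47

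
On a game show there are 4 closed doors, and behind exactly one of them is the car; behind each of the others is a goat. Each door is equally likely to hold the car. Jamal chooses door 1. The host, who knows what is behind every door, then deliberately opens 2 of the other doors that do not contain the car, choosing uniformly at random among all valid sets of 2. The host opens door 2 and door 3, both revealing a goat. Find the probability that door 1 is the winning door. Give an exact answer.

1/4

Apply Bayes' rule, conditioning on where the car actually is.
If it is behind door 1 (prior 1/4): the host has 3 equally likely choices, so probability 1/3; weight (1/4)·(1/3) = 1/12.
If it is behind either of doors 2 and 3 (prior 1/4 each): that door was opened and seen not to hold the prize — ruled out; weight (1/4)·0 = 0 each.
If it is behind door 4 (prior 1/4): the host has no choice, probability 1; weight (1/4)·1 = 1/4.
The weights sum to 1/3.
So P(the car behind door 1 | the host opened door 2 and door 3) = (1/12) / (1/3) = 1/4.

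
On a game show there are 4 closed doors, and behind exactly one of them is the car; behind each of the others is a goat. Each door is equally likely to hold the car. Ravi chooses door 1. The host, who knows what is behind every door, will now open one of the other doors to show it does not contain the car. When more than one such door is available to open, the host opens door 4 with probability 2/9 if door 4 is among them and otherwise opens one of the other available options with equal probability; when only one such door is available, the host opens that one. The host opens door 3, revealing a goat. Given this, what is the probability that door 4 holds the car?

3/10

Apply Bayes' rule, conditioning on where the car actually is.
If it is behind door 1 (prior 1/4): door 4 is available but not opened; door 3 gets probability (1 − 2/9)/2 = 7/18; weight (1/4)·(7/18) = 7/72.
If it is behind door 2 (prior 1/4): door 4 is available but not opened, probability 7/9; weight (1/4)·(7/9) = 7/36.
If it is behind door 3 (prior 1/4): the host opened door 3, so this case is ruled out; weight (1/4)·0 = 0.
If it is behind door 4 (prior 1/4): door 4 holds the prize so is unavailable; the host chooses uniformly among the 2 others, probability 1/2; weight (1/4)·(1/2) = 1/8.
The weights sum to 5/12.
So P(the car behind door 4 | the host opened door 3) = (1/8) / (5/12) = 3/10.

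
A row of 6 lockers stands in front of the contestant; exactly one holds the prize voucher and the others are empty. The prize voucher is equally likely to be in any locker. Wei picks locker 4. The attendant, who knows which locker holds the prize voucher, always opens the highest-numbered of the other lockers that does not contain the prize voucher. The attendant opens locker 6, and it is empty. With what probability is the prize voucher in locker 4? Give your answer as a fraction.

1/5

Consider each possible location of the prize voucher in turn.
If it is in any of lockers 1, 2, 3, 4, and 5 (prior 1/6 each): locker 6 is the highest-numbered option available, probability 1; weight (1/6)·1 = 1/6 each.
If it is in locker 6 (prior 1/6): the attendant opened locker 6, so this case is ruled out; weight (1/6)·0 = 0.
The weights sum to 5/6.
So P(the prize voucher in locker 4 | the attendant opened locker 6) = (1/6) / (5/6) = 1/5.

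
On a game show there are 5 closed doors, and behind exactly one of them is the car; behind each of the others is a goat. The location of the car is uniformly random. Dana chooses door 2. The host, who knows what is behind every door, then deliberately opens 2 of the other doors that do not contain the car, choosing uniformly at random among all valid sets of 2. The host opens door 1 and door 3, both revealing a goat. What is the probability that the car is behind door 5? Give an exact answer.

2/5

Consider each possible location of the car in turn.
If it is behind either of doors 1 and 3 (prior 1/5 each): that door was opened and seen not to hold the prize — ruled out; weight (1/5)·0 = 0 each.
If it is behind door 2 (prior 1/5): the host has 6 equally likely choices, so probability 1/6; weight (1/5)·(1/6) = 1/30.
If it is behind either of doors 4 and 5 (prior 1/5 each): the host has 3 equally likely choices, so probability 1/3; weight (1/5)·(1/3) = 1/15 each.
The weights sum to 1/6.
So P(the car behind door 5 | the host opened door 1 and door 3) = (1/15) / (1/6) = 2/5.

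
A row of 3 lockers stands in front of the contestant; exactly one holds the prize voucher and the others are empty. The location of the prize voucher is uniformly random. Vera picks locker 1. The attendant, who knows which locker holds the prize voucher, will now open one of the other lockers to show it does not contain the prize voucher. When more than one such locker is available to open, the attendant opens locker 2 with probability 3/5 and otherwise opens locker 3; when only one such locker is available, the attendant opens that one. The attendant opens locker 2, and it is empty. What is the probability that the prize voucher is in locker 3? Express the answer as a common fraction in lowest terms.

5/8

Condition on the true location of the prize voucher.
If it is in locker 1 (prior 1/3): locker 2 is available, opened with probability 3/5; weight (1/3)·(3/5) = 1/5.
If it is in locker 2 (prior 1/3): the attendant opened locker 2, so this case is ruled out; weight (1/3)·0 = 0.
If it is in locker 3 (prior 1/3): only locker 2 is available, probability 1; weight (1/3)·1 = 1/3.
The weights sum to 8/15.
So P(the prize voucher in locker 3 | the attendant opened locker 2) = (1/3) / (8/15) = 5/8.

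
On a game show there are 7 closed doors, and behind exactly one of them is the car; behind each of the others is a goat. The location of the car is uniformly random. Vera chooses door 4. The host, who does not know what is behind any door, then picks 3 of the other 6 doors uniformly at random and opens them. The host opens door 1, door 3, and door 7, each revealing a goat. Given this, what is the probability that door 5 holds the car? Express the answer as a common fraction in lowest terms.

1/4

Because the host chose which doors to open without knowing where the car is, the choice is independent of the prize location. Learning that none of the 3 opened doors holds the car simply rules out those 3 locations and leaves the remaining 4 doors still equally likely by symmetry.
So P(the car behind door 5) = 1/4.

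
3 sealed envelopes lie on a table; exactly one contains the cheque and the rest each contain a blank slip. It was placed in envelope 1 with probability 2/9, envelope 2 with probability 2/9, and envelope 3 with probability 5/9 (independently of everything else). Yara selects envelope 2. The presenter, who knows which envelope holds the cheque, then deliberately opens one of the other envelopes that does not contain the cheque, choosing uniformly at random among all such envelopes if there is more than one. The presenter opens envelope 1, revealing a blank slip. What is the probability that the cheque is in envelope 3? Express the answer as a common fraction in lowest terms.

Condition on the true location of the cheque.
If it is in envelope 1 (prior 2/9): the presenter opened envelope 1, so this case is ruled out; weight (2/9)·0 = 0.
If it is in envelope 2 (prior 2/9): the presenter has 2 equally likely choices, so probability 1/2; weight (2/9)·(1/2) = 1/9.
If it is in envelope 3 (prior 5/9): the presenter has no choice, probability 1; weight (5/9)·1 = 5/9.
The weights sum to 2/3.
So P(the cheque in envelope 3 | the presenter opened envelope 1) = (5/9) / (2/3) = 5/6.

5/6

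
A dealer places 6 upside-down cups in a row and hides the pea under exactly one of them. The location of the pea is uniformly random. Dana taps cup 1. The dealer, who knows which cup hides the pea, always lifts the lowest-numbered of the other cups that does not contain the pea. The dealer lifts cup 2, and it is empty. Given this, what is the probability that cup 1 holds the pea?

1/5

Condition on the true location of the pea.
If it is under any of cups 1, 3, 4, 5, and 6 (prior 1/6 each): cup 2 is the lowest-numbered option available, probability 1; weight (1/6)·1 = 1/6 each.
If it is under cup 2 (prior 1/6): the dealer opened cup 2, so this case is ruled out; weight (1/6)·0 = 0.
The weights sum to 5/6.
So P(the pea under cup 1 | the dealer opened cup 2) = (1/6) / (5/6) = 1/5.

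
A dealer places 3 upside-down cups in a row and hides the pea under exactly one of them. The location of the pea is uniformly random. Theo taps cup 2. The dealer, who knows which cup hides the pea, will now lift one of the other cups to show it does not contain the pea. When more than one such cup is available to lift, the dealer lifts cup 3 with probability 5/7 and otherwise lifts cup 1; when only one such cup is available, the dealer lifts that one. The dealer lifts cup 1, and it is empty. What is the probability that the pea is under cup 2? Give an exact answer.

2/9

Consider each possible location of the pea in turn.
If it is under cup 1 (prior 1/3): the dealer opened cup 1, so this case is ruled out; weight (1/3)·0 = 0.
If it is under cup 2 (prior 1/3): cup 3 is available but not opened, probability 2/7; weight (1/3)·(2/7) = 2/21.
If it is under cup 3 (prior 1/3): only cup 1 is available, probability 1; weight (1/3)·1 = 1/3.
The weights sum to 3/7.
So P(the pea under cup 2 | the dealer opened cup 1) = (2/21) / (3/7) = 2/9.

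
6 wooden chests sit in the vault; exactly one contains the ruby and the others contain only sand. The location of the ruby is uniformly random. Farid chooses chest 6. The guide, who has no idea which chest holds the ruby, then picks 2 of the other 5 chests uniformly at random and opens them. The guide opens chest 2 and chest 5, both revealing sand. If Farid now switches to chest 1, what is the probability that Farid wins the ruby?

1/4

Apply Bayes' rule, conditioning on where the ruby actually is.
If it is in any of chests 1, 3, 4, and 6 (prior 1/6 each): the guide picks exactly this set with probability 1/10 regardless, and none is the prize; weight (1/6)·(1/10) = 1/60 each.
If it is in either of chests 2 and 5 (prior 1/6 each): that chest was opened and seen not to hold the prize — ruled out; weight (1/6)·0 = 0 each.
The weights sum to 1/15.
So P(the ruby in chest 1 | the guide opened chest 2 and chest 5) = (1/60) / (1/15) = 1/4.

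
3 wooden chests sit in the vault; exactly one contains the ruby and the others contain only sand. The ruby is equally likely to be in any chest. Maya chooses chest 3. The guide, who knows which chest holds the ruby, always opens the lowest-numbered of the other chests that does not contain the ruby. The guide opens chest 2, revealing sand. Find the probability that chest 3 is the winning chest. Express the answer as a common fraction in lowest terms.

Condition on the true location of the ruby.
If it is in chest 1 (prior 1/3): chest 2 is the lowest-numbered option available, probability 1; weight (1/3)·1 = 1/3.
If it is in chest 2 (prior 1/3): the guide opened chest 2, so this case is ruled out; weight (1/3)·0 = 0.
If it is in chest 3 (prior 1/3): the guide would have opened chest 1 instead, probability 0; weight (1/3)·0 = 0.
The weights sum to 1/3.
So P(the ruby in chest 3 | the guide opened chest 2) = 0 / (1/3) = 0.

0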